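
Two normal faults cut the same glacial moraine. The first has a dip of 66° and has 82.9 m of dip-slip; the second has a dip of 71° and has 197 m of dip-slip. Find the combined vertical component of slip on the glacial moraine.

throw_A = 82.9 × sin(66°) = 75.73 m
throw_B = 197 × sin(71°) = 186.3 m
total = 75.73 + 186.3 = 262 m

262 m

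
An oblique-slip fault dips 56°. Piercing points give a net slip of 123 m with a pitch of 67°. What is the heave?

63.3 m

dip-slip = net slip × sin(rake) = 123 m × sin(67°) = 113.2 m
heave = dip-slip × cos(dip) = 113.2 × cos(56°) = 63.3 m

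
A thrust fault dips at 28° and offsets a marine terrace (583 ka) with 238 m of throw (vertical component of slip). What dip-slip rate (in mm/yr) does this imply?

dip-slip = throw / sin(dip) = 238 m / sin(28°) = 507 m
rate = 507 m / 583 ka = 0.000870 m/yr = 0.870 mm/yr

0.870 mm/yr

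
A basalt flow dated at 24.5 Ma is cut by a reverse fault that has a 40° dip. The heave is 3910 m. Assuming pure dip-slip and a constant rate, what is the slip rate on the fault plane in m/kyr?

dip-slip = heave / cos(dip) = 3910 m / cos(40°) = 5104 m
rate = 5104 m / 24.5 Ma = 0.000208 m/yr = 0.208 m/kyr

0.208 m/kyr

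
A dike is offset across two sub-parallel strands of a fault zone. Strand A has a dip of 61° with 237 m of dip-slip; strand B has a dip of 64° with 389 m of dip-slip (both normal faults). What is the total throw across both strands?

throw_A = 237 × sin(61°) = 207.3 m
throw_B = 389 × sin(64°) = 349.6 m
total = 207.3 + 349.6 = 557 m

557 m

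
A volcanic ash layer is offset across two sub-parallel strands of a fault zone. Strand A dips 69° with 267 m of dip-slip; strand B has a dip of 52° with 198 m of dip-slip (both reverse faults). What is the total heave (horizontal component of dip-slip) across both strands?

218 m

heave_A = 267 × cos(69°) = 95.68 m
heave_B = 198 × cos(52°) = 121.9 m
total = 95.68 + 121.9 = 218 m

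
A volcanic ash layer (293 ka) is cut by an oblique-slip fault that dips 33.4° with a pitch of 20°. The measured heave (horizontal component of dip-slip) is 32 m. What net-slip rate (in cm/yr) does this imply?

dip-slip = heave / cos(dip) = 32 / cos(33.4°) = 38.33 m
net slip = dip-slip / sin(rake) = 38.33 / sin(20°) = 112.1 m
rate = 112.1 m / 293 ka = 0.000382 m/yr = 0.0382 cm/yr

0.0382 cm/yr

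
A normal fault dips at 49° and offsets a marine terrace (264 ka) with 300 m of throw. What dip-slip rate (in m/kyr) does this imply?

dip-slip = throw / sin(dip) = 300 m / sin(49°) = 397.5 m
rate = 397.5 m / 264 ka = 0.00151 m/yr = 1.51 m/kyr

1.51 m/kyr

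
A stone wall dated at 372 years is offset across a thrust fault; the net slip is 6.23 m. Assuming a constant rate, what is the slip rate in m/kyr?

rate = 6.23 m / 372 years = 0.0167 m/yr = 16.7 m/kyr

16.7 m/kyr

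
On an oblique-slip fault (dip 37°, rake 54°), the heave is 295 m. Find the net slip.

dip-slip = heave / cos(dip) = 295 / cos(37°) = 369.4 m
net slip = dip-slip / sin(rake) = 369.4 / sin(54°) = 457 m

457 m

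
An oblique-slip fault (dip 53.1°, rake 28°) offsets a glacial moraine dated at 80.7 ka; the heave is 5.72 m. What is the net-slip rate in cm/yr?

0.0251 cm/yr

dip-slip = heave / cos(dip) = 5.72 / cos(53.1°) = 9.527 m
net slip = dip-slip / sin(rake) = 9.527 / sin(28°) = 20.29 m
rate = 20.29 m / 80.7 ka = 0.000251 m/yr = 0.0251 cm/yr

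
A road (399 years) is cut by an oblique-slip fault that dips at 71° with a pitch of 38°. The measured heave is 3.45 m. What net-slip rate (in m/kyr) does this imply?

dip-slip = heave / cos(dip) = 3.45 / cos(71°) = 10.60 m
net slip = dip-slip / sin(rake) = 10.60 / sin(38°) = 17.21 m
rate = 17.21 m / 399 years = 0.0431 m/yr = 43.1 m/kyr

43.1 m/kyr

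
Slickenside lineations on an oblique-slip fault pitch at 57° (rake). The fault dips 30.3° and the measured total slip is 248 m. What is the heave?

180 m

dip-slip = net slip × sin(rake) = 248 m × sin(57°) = 208 m
heave = dip-slip × cos(dip) = 208 × cos(30.3°) = 180 m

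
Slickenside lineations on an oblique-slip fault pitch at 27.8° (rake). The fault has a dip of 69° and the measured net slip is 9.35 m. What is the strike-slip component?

strike-slip = net slip × cos(rake) = 9.35 m × cos(27.8°) = 8.27 m

8.27 m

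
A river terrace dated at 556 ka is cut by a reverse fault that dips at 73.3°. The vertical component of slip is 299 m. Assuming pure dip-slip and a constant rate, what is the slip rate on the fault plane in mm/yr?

dip-slip = throw / sin(dip) = 299 m / sin(73.3°) = 312.2 m
rate = 312.2 m / 556 ka = 0.000561 m/yr = 0.561 mm/yr

0.561 mm/yr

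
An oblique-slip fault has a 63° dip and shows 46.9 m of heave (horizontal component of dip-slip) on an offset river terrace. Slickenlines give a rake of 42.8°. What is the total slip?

dip-slip = heave / cos(dip) = 46.9 / cos(63°) = 103.3 m
net slip = dip-slip / sin(rake) = 103.3 / sin(42.8°) = 152 m

152 m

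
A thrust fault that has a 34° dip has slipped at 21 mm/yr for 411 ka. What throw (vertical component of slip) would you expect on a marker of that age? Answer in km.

dip-slip = rate × time = 21 mm/yr × 411 ka = 8631 m
throw = dip-slip × sin(dip) = 8631 × sin(34°) = 4830 m = 4.83 km

4.83 km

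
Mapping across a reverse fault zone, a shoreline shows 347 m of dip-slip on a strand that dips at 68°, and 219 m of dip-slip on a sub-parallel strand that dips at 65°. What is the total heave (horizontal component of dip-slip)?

223 m

heave_A = 347 × cos(68°) = 130 m
heave_B = 219 × cos(65°) = 92.55 m
total = 130 + 92.55 = 223 m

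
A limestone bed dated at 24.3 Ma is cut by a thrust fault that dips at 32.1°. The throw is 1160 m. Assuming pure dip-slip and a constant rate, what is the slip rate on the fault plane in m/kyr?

0.0898 m/kyr

dip-slip = throw / sin(dip) = 1160 m / sin(32.1°) = 2183 m
rate = 2183 m / 24.3 Ma = 0.0000898 m/yr = 0.0898 m/kyr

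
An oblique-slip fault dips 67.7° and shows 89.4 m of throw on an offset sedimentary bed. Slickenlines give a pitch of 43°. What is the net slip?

dip-slip = throw / sin(dip) = 89.4 / sin(67.7°) = 96.63 m
net slip = dip-slip / sin(rake) = 96.63 / sin(43°) = 142 m

142 m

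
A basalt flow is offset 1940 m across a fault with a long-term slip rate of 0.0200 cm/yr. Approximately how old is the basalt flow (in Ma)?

age = offset / rate = 1940 m / (0.0200 cm/yr) = 9.7e+06 yr = 9.70 Ma

9.70 Ma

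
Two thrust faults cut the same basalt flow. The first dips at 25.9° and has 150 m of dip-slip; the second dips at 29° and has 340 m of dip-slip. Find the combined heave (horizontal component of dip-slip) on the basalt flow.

heave_A = 150 × cos(25.9°) = 134.9 m
heave_B = 340 × cos(29°) = 297.4 m
total = 134.9 + 297.4 = 432 m

432 m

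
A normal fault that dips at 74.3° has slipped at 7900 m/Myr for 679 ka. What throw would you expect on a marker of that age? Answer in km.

5.16 km

dip-slip = rate × time = 7900 m/Myr × 679 ka = 5364 m
throw = dip-slip × sin(dip) = 5364 × sin(74.3°) = 5160 m = 5.16 km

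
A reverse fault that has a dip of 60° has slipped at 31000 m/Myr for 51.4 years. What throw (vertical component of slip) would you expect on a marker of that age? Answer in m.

dip-slip = rate × time = 31000 m/Myr × 51.4 years = 1.593 m
throw = dip-slip × sin(dip) = 1.593 × sin(60°) = 1.38 m

1.38 m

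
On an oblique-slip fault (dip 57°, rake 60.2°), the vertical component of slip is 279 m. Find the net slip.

383 m

dip-slip = throw / sin(dip) = 279 / sin(57°) = 332.7 m
net slip = dip-slip / sin(rake) = 332.7 / sin(60.2°) = 383 m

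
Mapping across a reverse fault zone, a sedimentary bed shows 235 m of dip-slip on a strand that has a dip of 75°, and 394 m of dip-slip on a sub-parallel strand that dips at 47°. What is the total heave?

330 m

heave_A = 235 × cos(75°) = 60.82 m
heave_B = 394 × cos(47°) = 268.7 m
total = 60.82 + 268.7 = 330 m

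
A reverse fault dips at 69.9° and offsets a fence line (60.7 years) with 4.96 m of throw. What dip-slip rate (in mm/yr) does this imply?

dip-slip = throw / sin(dip) = 4.96 m / sin(69.9°) = 5.282 m
rate = 5.282 m / 60.7 years = 0.0870 m/yr = 87 mm/yr

87 mm/yr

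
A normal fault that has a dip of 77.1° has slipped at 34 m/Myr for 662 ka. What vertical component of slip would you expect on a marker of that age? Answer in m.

21.9 m

dip-slip = rate × time = 34 m/Myr × 662 ka = 22.51 m
throw = dip-slip × sin(dip) = 22.51 × sin(77.1°) = 21.9 m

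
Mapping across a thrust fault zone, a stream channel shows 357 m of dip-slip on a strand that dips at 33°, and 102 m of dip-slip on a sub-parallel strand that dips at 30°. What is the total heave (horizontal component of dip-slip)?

heave_A = 357 × cos(33°) = 299.4 m
heave_B = 102 × cos(30°) = 88.33 m
total = 299.4 + 88.33 = 388 m

388 m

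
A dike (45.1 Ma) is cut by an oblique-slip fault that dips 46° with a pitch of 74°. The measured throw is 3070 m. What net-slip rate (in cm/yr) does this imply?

dip-slip = throw / sin(dip) = 3070 / sin(46°) = 4268 m
net slip = dip-slip / sin(rake) = 4268 / sin(74°) = 4440 m
rate = 4440 m / 45.1 Ma = 0.0000984 m/yr = 0.00984 cm/yr

0.00984 cm/yr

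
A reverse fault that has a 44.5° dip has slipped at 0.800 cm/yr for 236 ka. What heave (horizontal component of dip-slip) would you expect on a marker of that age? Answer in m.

dip-slip = rate × time = 0.800 cm/yr × 236 ka = 1888 m
heave = dip-slip × cos(dip) = 1888 × cos(44.5°) = 1350 m

1350 m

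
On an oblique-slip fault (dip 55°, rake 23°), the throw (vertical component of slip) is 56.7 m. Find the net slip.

177 m

dip-slip = throw / sin(dip) = 56.7 / sin(55°) = 69.22 m
net slip = dip-slip / sin(rake) = 69.22 / sin(23°) = 177 m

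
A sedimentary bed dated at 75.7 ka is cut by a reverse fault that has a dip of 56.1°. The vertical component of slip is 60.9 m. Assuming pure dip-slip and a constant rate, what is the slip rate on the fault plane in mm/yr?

0.969 mm/yr

dip-slip = throw / sin(dip) = 60.9 m / sin(56.1°) = 73.37 m
rate = 73.37 m / 75.7 ka = 0.000969 m/yr = 0.969 mm/yr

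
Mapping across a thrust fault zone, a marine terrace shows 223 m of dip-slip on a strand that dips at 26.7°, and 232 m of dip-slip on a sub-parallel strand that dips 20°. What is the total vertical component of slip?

throw_A = 223 × sin(26.7°) = 100.2 m
throw_B = 232 × sin(20°) = 79.35 m
total = 100.2 + 79.35 = 180 m

180 m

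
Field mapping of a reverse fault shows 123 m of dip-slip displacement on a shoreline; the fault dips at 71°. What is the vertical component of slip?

throw = dip-slip × sin(dip) = 123 m × sin(71°) = 116 m

116 m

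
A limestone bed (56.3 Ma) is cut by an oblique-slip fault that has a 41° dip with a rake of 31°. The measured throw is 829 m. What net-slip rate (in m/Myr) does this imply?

43.6 m/Myr

dip-slip = throw / sin(dip) = 829 / sin(41°) = 1264 m
net slip = dip-slip / sin(rake) = 1264 / sin(31°) = 2453 m
rate = 2453 m / 56.3 Ma = 0.0000436 m/yr = 43.6 m/Myr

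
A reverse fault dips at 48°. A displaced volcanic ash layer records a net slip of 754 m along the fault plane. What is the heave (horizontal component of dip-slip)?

505 m

heave = dip-slip × cos(dip) = 754 m × cos(48°) = 505 m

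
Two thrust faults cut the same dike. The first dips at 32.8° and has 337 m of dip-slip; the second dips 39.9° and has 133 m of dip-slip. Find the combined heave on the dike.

385 m

heave_A = 337 × cos(32.8°) = 283.3 m
heave_B = 133 × cos(39.9°) = 102 m
total = 283.3 + 102 = 385 m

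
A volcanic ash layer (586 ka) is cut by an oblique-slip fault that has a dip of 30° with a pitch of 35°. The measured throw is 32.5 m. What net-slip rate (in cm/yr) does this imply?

0.0193 cm/yr

dip-slip = throw / sin(dip) = 32.5 / sin(30°) = 65 m
net slip = dip-slip / sin(rake) = 65 / sin(35°) = 113.3 m
rate = 113.3 m / 586 ka = 0.000193 m/yr = 0.0193 cm/yr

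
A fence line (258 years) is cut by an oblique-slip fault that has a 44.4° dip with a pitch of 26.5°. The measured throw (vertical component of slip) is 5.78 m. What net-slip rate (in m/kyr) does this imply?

71.8 m/kyr

dip-slip = throw / sin(dip) = 5.78 / sin(44.4°) = 8.261 m
net slip = dip-slip / sin(rake) = 8.261 / sin(26.5°) = 18.51 m
rate = 18.51 m / 258 years = 0.0718 m/yr = 71.8 m/kyr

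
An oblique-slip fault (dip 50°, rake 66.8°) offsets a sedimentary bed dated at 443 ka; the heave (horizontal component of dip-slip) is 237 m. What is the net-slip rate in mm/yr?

dip-slip = heave / cos(dip) = 237 / cos(50°) = 368.7 m
net slip = dip-slip / sin(rake) = 368.7 / sin(66.8°) = 401.1 m
rate = 401.1 m / 443 ka = 0.000906 m/yr = 0.906 mm/yr

0.906 mm/yr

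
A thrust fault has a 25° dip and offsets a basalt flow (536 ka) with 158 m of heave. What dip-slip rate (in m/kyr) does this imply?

dip-slip = heave / cos(dip) = 158 m / cos(25°) = 174.3 m
rate = 174.3 m / 536 ka = 0.000325 m/yr = 0.325 m/kyr

0.325 m/kyr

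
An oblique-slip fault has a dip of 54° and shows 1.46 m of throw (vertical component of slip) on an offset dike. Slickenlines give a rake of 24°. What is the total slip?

4.44 m

dip-slip = throw / sin(dip) = 1.46 / sin(54°) = 1.805 m
net slip = dip-slip / sin(rake) = 1.805 / sin(24°) = 4.44 m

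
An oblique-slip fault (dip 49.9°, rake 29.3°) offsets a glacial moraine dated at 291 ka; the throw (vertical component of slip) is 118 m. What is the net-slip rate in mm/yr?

dip-slip = throw / sin(dip) = 118 / sin(49.9°) = 154.3 m
net slip = dip-slip / sin(rake) = 154.3 / sin(29.3°) = 315.2 m
rate = 315.2 m / 291 ka = 0.00108 m/yr = 1.08 mm/yr

1.08 mm/yr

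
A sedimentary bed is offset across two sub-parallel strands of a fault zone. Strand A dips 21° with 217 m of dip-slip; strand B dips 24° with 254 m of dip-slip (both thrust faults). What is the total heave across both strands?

heave_A = 217 × cos(21°) = 202.6 m
heave_B = 254 × cos(24°) = 232 m
total = 202.6 + 232 = 435 m

435 m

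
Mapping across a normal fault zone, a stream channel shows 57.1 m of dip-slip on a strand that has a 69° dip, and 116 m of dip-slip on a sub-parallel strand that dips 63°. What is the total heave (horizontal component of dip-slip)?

73.1 m

heave_A = 57.1 × cos(69°) = 20.46 m
heave_B = 116 × cos(63°) = 52.66 m
total = 20.46 + 52.66 = 73.1 m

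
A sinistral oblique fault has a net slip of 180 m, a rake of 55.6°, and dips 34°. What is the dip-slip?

dip-slip = net slip × sin(rake) = 180 m × sin(55.6°) = 149 m

149 m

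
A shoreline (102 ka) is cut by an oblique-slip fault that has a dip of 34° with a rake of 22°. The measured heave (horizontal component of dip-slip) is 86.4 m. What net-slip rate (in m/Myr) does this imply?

2730 m/Myr

dip-slip = heave / cos(dip) = 86.4 / cos(34°) = 104.2 m
net slip = dip-slip / sin(rake) = 104.2 / sin(22°) = 278.2 m
rate = 278.2 m / 102 ka = 0.00273 m/yr = 2730 m/Myr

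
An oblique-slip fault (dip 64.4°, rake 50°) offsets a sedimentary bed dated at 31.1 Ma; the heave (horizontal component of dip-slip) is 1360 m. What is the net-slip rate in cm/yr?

dip-slip = heave / cos(dip) = 1360 / cos(64.4°) = 3148 m
net slip = dip-slip / sin(rake) = 3148 / sin(50°) = 4109 m
rate = 4109 m / 31.1 Ma = 0.000132 m/yr = 0.0132 cm/yr

0.0132 cm/yr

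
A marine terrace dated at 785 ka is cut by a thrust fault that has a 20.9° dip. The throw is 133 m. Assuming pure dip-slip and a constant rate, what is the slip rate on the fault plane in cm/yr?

dip-slip = throw / sin(dip) = 133 m / sin(20.9°) = 372.8 m
rate = 372.8 m / 785 ka = 0.000475 m/yr = 0.0475 cm/yr

0.0475 cm/yr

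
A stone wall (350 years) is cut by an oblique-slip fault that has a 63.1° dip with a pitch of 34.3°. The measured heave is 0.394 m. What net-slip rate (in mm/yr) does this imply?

dip-slip = heave / cos(dip) = 0.394 / cos(63.1°) = 0.8708 m
net slip = dip-slip / sin(rake) = 0.8708 / sin(34.3°) = 1.545 m
rate = 1.545 m / 350 years = 0.00442 m/yr = 4.42 mm/yr

4.42 mm/yr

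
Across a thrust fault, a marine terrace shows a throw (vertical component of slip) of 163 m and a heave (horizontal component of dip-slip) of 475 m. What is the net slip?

net slip = √(throw² + heave²) = √(163² + 475²) = 502 m

502 m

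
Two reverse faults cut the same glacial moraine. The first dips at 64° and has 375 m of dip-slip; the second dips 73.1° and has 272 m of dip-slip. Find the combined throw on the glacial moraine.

throw_A = 375 × sin(64°) = 337 m
throw_B = 272 × sin(73.1°) = 260.3 m
total = 337 + 260.3 = 597 m

597 m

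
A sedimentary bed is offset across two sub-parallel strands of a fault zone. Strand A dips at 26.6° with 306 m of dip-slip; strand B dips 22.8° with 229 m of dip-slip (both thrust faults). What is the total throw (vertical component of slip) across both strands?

226 m

throw_A = 306 × sin(26.6°) = 137 m
throw_B = 229 × sin(22.8°) = 88.74 m
total = 137 + 88.74 = 226 m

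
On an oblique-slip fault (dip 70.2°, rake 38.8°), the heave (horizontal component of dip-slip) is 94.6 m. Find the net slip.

446 m

dip-slip = heave / cos(dip) = 94.6 / cos(70.2°) = 279.3 m
net slip = dip-slip / sin(rake) = 279.3 / sin(38.8°) = 446 m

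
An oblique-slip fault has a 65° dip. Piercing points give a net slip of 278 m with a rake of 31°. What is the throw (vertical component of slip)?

dip-slip = net slip × sin(rake) = 278 m × sin(31°) = 143.2 m
throw = dip-slip × sin(dip) = 143.2 × sin(65°) = 130 m

130 m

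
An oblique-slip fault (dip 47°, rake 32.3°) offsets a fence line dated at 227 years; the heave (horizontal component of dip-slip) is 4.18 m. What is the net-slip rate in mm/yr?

dip-slip = heave / cos(dip) = 4.18 / cos(47°) = 6.129 m
net slip = dip-slip / sin(rake) = 6.129 / sin(32.3°) = 11.47 m
rate = 11.47 m / 227 years = 0.0505 m/yr = 50.5 mm/yr

50.5 mm/yr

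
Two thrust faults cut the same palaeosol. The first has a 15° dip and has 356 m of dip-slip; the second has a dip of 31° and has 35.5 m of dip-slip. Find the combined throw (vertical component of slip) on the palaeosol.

throw_A = 356 × sin(15°) = 92.14 m
throw_B = 35.5 × sin(31°) = 18.28 m
total = 92.14 + 18.28 = 110 m

110 m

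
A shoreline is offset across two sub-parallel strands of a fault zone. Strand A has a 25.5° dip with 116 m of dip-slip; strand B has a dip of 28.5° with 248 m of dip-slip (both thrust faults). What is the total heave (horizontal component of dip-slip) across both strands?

heave_A = 116 × cos(25.5°) = 104.7 m
heave_B = 248 × cos(28.5°) = 217.9 m
total = 104.7 + 217.9 = 323 m

323 m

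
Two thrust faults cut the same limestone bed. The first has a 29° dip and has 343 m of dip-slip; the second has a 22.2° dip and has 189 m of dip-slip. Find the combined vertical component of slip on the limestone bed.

238 m

throw_A = 343 × sin(29°) = 166.3 m
throw_B = 189 × sin(22.2°) = 71.41 m
total = 166.3 + 71.41 = 238 m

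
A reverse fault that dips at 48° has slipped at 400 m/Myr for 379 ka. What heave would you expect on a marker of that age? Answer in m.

101 m

dip-slip = rate × time = 400 m/Myr × 379 ka = 151.6 m
heave = dip-slip × cos(dip) = 151.6 × cos(48°) = 101 m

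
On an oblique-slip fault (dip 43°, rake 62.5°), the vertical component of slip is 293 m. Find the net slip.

dip-slip = throw / sin(dip) = 293 / sin(43°) = 429.6 m
net slip = dip-slip / sin(rake) = 429.6 / sin(62.5°) = 484 m

484 m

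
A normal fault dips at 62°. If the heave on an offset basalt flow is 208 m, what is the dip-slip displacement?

dip-slip = heave / cos(dip) = 208 / cos(62°) = 443 m

443 m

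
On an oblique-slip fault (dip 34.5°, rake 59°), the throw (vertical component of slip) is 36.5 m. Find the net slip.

75.2 m

dip-slip = throw / sin(dip) = 36.5 / sin(34.5°) = 64.44 m
net slip = dip-slip / sin(rake) = 64.44 / sin(59°) = 75.2 m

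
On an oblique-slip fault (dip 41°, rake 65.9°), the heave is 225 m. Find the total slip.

327 m

dip-slip = heave / cos(dip) = 225 / cos(41°) = 298.1 m
net slip = dip-slip / sin(rake) = 298.1 / sin(65.9°) = 327 m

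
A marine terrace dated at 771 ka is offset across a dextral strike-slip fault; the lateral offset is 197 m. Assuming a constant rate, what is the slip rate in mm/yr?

0.256 mm/yr

rate = 197 m / 771 ka = 0.000256 m/yr = 0.256 mm/yr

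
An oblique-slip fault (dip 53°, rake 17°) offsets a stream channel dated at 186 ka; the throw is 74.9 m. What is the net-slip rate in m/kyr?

dip-slip = throw / sin(dip) = 74.9 / sin(53°) = 93.78 m
net slip = dip-slip / sin(rake) = 93.78 / sin(17°) = 320.8 m
rate = 320.8 m / 186 ka = 0.00172 m/yr = 1.72 m/kyr

1.72 m/kyr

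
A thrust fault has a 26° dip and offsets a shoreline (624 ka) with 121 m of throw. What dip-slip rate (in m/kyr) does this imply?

dip-slip = throw / sin(dip) = 121 m / sin(26°) = 276 m
rate = 276 m / 624 ka = 0.000442 m/yr = 0.442 m/kyr

0.442 m/kyr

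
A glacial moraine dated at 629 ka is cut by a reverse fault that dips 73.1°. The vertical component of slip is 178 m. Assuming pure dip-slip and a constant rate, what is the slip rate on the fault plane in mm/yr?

dip-slip = throw / sin(dip) = 178 m / sin(73.1°) = 186 m
rate = 186 m / 629 ka = 0.000296 m/yr = 0.296 mm/yr

0.296 mm/yr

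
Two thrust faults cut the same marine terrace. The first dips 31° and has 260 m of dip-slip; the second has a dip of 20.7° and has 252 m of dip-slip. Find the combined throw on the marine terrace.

223 m

throw_A = 260 × sin(31°) = 133.9 m
throw_B = 252 × sin(20.7°) = 89.08 m
total = 133.9 + 89.08 = 223 m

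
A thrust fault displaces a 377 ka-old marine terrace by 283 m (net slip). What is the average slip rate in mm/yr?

0.751 mm/yr

rate = 283 m / 377 ka = 0.000751 m/yr = 0.751 mm/yr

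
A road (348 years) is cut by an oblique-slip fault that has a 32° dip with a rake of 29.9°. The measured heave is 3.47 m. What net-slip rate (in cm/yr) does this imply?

dip-slip = heave / cos(dip) = 3.47 / cos(32°) = 4.092 m
net slip = dip-slip / sin(rake) = 4.092 / sin(29.9°) = 8.208 m
rate = 8.208 m / 348 years = 0.0236 m/yr = 2.36 cm/yr

2.36 cm/yr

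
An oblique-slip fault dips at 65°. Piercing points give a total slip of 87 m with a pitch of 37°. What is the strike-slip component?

strike-slip = net slip × cos(rake) = 87 m × cos(37°) = 69.5 m

69.5 m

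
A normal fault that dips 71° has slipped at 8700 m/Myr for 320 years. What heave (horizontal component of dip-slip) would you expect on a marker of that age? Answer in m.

dip-slip = rate × time = 8700 m/Myr × 320 years = 2.784 m
heave = dip-slip × cos(dip) = 2.784 × cos(71°) = 0.906 m

0.906 m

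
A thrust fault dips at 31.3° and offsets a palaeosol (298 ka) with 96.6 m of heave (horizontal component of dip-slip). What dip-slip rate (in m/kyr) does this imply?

dip-slip = heave / cos(dip) = 96.6 m / cos(31.3°) = 113.1 m
rate = 113.1 m / 298 ka = 0.000379 m/yr = 0.379 m/kyr

0.379 m/kyr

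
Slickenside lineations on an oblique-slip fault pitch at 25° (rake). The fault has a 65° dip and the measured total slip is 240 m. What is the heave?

dip-slip = net slip × sin(rake) = 240 m × sin(25°) = 101.4 m
heave = dip-slip × cos(dip) = 101.4 × cos(65°) = 42.9 m

42.9 m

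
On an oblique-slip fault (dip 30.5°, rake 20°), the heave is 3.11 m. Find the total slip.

10.6 m

dip-slip = heave / cos(dip) = 3.11 / cos(30.5°) = 3.609 m
net slip = dip-slip / sin(rake) = 3.609 / sin(20°) = 10.6 m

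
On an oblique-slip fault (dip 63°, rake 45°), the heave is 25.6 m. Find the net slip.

dip-slip = heave / cos(dip) = 25.6 / cos(63°) = 56.39 m
net slip = dip-slip / sin(rake) = 56.39 / sin(45°) = 79.7 m

79.7 m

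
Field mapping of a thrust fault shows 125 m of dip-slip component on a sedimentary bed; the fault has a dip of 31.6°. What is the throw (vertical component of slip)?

throw = dip-slip × sin(dip) = 125 m × sin(31.6°) = 65.5 m

65.5 m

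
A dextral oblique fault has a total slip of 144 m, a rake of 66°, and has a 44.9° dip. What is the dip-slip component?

dip-slip = net slip × sin(rake) = 144 m × sin(66°) = 132 m

132 m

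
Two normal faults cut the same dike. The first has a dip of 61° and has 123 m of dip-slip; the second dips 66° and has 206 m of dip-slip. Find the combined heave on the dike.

heave_A = 123 × cos(61°) = 59.63 m
heave_B = 206 × cos(66°) = 83.79 m
total = 59.63 + 83.79 = 143 m

143 m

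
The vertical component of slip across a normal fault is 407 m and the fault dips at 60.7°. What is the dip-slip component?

467 m

dip-slip = throw / sin(dip) = 407 / sin(60.7°) = 467 m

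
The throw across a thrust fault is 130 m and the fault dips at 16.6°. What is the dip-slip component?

dip-slip = throw / sin(dip) = 130 / sin(16.6°) = 455 m

455 m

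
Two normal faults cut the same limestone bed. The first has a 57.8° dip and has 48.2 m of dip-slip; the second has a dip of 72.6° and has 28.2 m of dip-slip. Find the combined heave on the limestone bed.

34.1 m

heave_A = 48.2 × cos(57.8°) = 25.68 m
heave_B = 28.2 × cos(72.6°) = 8.433 m
total = 25.68 + 8.433 = 34.1 m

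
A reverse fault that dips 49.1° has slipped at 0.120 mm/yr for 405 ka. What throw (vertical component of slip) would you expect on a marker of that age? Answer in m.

36.7 m

dip-slip = rate × time = 0.120 mm/yr × 405 ka = 48.60 m
throw = dip-slip × sin(dip) = 48.60 × sin(49.1°) = 36.7 m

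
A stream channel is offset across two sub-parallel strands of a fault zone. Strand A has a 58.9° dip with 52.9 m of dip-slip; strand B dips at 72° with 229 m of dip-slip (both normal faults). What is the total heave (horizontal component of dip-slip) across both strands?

heave_A = 52.9 × cos(58.9°) = 27.32 m
heave_B = 229 × cos(72°) = 70.76 m
total = 27.32 + 70.76 = 98.1 m

98.1 m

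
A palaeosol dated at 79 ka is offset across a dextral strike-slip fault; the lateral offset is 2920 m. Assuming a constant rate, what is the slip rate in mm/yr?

rate = 2920 m / 79 ka = 0.0370 m/yr = 37 mm/yr

37 mm/yr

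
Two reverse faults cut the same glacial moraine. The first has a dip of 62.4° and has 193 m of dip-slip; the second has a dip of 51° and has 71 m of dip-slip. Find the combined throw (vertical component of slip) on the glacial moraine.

226 m

throw_A = 193 × sin(62.4°) = 171 m
throw_B = 71 × sin(51°) = 55.18 m
total = 171 + 55.18 = 226 m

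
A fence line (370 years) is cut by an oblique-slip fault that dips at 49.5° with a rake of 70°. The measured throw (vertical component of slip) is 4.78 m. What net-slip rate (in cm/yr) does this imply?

1.81 cm/yr

dip-slip = throw / sin(dip) = 4.78 / sin(49.5°) = 6.286 m
net slip = dip-slip / sin(rake) = 6.286 / sin(70°) = 6.690 m
rate = 6.690 m / 370 years = 0.0181 m/yr = 1.81 cm/yr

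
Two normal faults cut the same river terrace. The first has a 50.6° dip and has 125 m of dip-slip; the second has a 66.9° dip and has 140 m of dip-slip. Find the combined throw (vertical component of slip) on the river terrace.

throw_A = 125 × sin(50.6°) = 96.59 m
throw_B = 140 × sin(66.9°) = 128.8 m
total = 96.59 + 128.8 = 225 m

225 m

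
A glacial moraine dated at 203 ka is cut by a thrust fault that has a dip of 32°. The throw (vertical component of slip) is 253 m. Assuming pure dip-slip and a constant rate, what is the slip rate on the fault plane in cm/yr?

dip-slip = throw / sin(dip) = 253 m / sin(32°) = 477.4 m
rate = 477.4 m / 203 ka = 0.00235 m/yr = 0.235 cm/yr

0.235 cm/yr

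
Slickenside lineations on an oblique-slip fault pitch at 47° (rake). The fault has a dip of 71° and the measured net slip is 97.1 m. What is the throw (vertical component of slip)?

dip-slip = net slip × sin(rake) = 97.1 m × sin(47°) = 71.01 m
throw = dip-slip × sin(dip) = 71.01 × sin(71°) = 67.1 m

67.1 m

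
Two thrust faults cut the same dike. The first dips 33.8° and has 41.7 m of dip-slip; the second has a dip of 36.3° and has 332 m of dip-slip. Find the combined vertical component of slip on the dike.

220 m

throw_A = 41.7 × sin(33.8°) = 23.20 m
throw_B = 332 × sin(36.3°) = 196.5 m
total = 23.20 + 196.5 = 220 m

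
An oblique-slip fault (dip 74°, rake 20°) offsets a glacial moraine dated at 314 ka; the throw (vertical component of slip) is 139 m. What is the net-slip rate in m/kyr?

1.35 m/kyr

dip-slip = throw / sin(dip) = 139 / sin(74°) = 144.6 m
net slip = dip-slip / sin(rake) = 144.6 / sin(20°) = 422.8 m
rate = 422.8 m / 314 ka = 0.00135 m/yr = 1.35 m/kyr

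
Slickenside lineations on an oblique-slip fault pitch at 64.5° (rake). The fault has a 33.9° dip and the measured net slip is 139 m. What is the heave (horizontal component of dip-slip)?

dip-slip = net slip × sin(rake) = 139 m × sin(64.5°) = 125.5 m
heave = dip-slip × cos(dip) = 125.5 × cos(33.9°) = 104 m

104 m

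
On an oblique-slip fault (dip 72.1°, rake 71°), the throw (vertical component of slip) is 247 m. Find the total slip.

dip-slip = throw / sin(dip) = 247 / sin(72.1°) = 259.6 m
net slip = dip-slip / sin(rake) = 259.6 / sin(71°) = 275 m

275 m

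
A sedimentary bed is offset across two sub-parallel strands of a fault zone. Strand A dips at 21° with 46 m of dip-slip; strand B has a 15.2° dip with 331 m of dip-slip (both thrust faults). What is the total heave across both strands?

heave_A = 46 × cos(21°) = 42.94 m
heave_B = 331 × cos(15.2°) = 319.4 m
total = 42.94 + 319.4 = 362 m

362 m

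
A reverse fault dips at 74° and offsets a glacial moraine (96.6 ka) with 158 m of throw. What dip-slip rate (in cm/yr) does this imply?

0.170 cm/yr

dip-slip = throw / sin(dip) = 158 m / sin(74°) = 164.4 m
rate = 164.4 m / 96.6 ka = 0.00170 m/yr = 0.170 cm/yr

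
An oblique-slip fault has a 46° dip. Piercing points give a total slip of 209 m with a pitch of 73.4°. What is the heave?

dip-slip = net slip × sin(rake) = 209 m × sin(73.4°) = 200.3 m
heave = dip-slip × cos(dip) = 200.3 × cos(46°) = 139 m

139 m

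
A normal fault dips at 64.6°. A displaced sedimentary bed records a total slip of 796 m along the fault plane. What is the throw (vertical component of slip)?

719 m

throw = dip-slip × sin(dip) = 796 m × sin(64.6°) = 719 m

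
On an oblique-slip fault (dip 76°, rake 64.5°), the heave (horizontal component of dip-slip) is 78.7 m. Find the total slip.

360 m

dip-slip = heave / cos(dip) = 78.7 / cos(76°) = 325.3 m
net slip = dip-slip / sin(rake) = 325.3 / sin(64.5°) = 360 m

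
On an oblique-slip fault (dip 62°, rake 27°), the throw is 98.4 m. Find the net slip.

dip-slip = throw / sin(dip) = 98.4 / sin(62°) = 111.4 m
net slip = dip-slip / sin(rake) = 111.4 / sin(27°) = 245 m

245 m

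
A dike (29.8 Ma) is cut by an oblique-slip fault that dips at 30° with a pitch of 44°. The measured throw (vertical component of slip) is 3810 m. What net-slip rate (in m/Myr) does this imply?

dip-slip = throw / sin(dip) = 3810 / sin(30°) = 7620 m
net slip = dip-slip / sin(rake) = 7620 / sin(44°) = 10970 m
rate = 10970 m / 29.8 Ma = 0.000368 m/yr = 368 m/Myr

368 m/Myr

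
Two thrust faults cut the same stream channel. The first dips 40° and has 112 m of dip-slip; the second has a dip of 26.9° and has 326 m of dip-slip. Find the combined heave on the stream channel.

heave_A = 112 × cos(40°) = 85.80 m
heave_B = 326 × cos(26.9°) = 290.7 m
total = 85.80 + 290.7 = 377 m

377 m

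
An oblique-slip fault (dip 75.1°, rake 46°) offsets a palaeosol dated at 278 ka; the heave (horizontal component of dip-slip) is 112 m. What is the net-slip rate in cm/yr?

0.218 cm/yr

dip-slip = heave / cos(dip) = 112 / cos(75.1°) = 435.6 m
net slip = dip-slip / sin(rake) = 435.6 / sin(46°) = 605.5 m
rate = 605.5 m / 278 ka = 0.00218 m/yr = 0.218 cm/yr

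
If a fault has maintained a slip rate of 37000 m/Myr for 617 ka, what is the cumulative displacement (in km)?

22.8 km

slip = rate × time = 37000 m/Myr × 617 ka = 22800 m = 22.8 km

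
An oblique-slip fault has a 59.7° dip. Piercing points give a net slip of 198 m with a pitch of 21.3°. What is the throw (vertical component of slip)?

dip-slip = net slip × sin(rake) = 198 m × sin(21.3°) = 71.92 m
throw = dip-slip × sin(dip) = 71.92 × sin(59.7°) = 62.1 m

62.1 m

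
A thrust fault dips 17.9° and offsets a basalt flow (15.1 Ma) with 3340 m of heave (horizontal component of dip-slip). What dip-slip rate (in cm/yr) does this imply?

dip-slip = heave / cos(dip) = 3340 m / cos(17.9°) = 3510 m
rate = 3510 m / 15.1 Ma = 0.000232 m/yr = 0.0232 cm/yr

0.0232 cm/yr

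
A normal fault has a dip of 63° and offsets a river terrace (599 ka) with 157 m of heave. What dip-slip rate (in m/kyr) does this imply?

0.577 m/kyr

dip-slip = heave / cos(dip) = 157 m / cos(63°) = 345.8 m
rate = 345.8 m / 599 ka = 0.000577 m/yr = 0.577 m/kyr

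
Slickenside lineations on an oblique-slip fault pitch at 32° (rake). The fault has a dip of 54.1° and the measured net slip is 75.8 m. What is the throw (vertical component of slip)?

dip-slip = net slip × sin(rake) = 75.8 m × sin(32°) = 40.17 m
throw = dip-slip × sin(dip) = 40.17 × sin(54.1°) = 32.5 m

32.5 m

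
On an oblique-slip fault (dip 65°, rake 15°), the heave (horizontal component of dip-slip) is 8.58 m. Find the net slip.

dip-slip = heave / cos(dip) = 8.58 / cos(65°) = 20.30 m
net slip = dip-slip / sin(rake) = 20.30 / sin(15°) = 78.4 m

78.4 m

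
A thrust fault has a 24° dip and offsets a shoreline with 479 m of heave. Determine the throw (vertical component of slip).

throw = heave × tan(dip) = 479 × tan(24°) = 213 m

213 m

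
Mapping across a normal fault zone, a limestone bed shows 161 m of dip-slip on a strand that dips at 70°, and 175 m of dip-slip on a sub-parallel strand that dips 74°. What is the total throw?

throw_A = 161 × sin(70°) = 151.3 m
throw_B = 175 × sin(74°) = 168.2 m
total = 151.3 + 168.2 = 320 m

320 m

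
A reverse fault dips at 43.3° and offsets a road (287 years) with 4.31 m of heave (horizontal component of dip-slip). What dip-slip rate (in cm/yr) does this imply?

dip-slip = heave / cos(dip) = 4.31 m / cos(43.3°) = 5.922 m
rate = 5.922 m / 287 years = 0.0206 m/yr = 2.06 cm/yr

2.06 cm/yr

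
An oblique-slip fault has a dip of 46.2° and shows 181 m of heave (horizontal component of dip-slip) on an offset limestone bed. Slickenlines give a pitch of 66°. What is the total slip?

286 m

dip-slip = heave / cos(dip) = 181 / cos(46.2°) = 261.5 m
net slip = dip-slip / sin(rake) = 261.5 / sin(66°) = 286 m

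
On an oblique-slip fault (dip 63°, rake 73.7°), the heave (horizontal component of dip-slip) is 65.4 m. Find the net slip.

dip-slip = heave / cos(dip) = 65.4 / cos(63°) = 144.1 m
net slip = dip-slip / sin(rake) = 144.1 / sin(73.7°) = 150 m

150 m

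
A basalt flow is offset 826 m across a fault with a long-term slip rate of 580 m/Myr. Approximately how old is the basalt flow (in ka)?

1420 ka

age = offset / rate = 826 m / (580 m/Myr) = 1.42e+06 yr = 1420 ka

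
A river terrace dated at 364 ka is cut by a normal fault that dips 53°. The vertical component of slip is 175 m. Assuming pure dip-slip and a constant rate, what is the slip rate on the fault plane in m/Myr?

dip-slip = throw / sin(dip) = 175 m / sin(53°) = 219.1 m
rate = 219.1 m / 364 ka = 0.000602 m/yr = 602 m/Myr

602 m/Myr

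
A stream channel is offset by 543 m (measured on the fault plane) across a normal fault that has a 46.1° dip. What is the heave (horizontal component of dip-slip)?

heave = dip-slip × cos(dip) = 543 m × cos(46.1°) = 377 m

377 m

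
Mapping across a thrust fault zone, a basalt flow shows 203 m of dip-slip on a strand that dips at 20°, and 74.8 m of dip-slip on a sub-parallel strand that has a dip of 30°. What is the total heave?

256 m

heave_A = 203 × cos(20°) = 190.8 m
heave_B = 74.8 × cos(30°) = 64.78 m
total = 190.8 + 64.78 = 256 m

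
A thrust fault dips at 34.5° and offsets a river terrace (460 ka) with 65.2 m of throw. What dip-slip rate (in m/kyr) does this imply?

dip-slip = throw / sin(dip) = 65.2 m / sin(34.5°) = 115.1 m
rate = 115.1 m / 460 ka = 0.000250 m/yr = 0.250 m/kyr

0.250 m/kyr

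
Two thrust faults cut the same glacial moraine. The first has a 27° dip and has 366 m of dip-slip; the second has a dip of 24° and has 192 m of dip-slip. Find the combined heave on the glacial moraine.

heave_A = 366 × cos(27°) = 326.1 m
heave_B = 192 × cos(24°) = 175.4 m
total = 326.1 + 175.4 = 502 m

502 m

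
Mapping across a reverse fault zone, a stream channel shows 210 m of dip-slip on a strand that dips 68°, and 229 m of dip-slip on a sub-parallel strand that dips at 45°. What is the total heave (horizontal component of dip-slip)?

heave_A = 210 × cos(68°) = 78.67 m
heave_B = 229 × cos(45°) = 161.9 m
total = 78.67 + 161.9 = 241 m

241 m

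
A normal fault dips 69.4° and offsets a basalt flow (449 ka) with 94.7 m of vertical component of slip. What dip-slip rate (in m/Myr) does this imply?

dip-slip = throw / sin(dip) = 94.7 m / sin(69.4°) = 101.2 m
rate = 101.2 m / 449 ka = 0.000225 m/yr = 225 m/Myr

225 m/Myr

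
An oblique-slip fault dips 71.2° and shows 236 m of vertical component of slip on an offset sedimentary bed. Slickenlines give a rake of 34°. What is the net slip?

446 m

dip-slip = throw / sin(dip) = 236 / sin(71.2°) = 249.3 m
net slip = dip-slip / sin(rake) = 249.3 / sin(34°) = 446 m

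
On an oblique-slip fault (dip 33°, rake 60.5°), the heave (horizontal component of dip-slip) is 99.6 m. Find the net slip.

dip-slip = heave / cos(dip) = 99.6 / cos(33°) = 118.8 m
net slip = dip-slip / sin(rake) = 118.8 / sin(60.5°) = 136 m

136 m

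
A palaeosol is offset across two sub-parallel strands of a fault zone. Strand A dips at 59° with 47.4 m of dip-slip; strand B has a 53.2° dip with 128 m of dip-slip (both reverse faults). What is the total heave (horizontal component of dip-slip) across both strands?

101 m

heave_A = 47.4 × cos(59°) = 24.41 m
heave_B = 128 × cos(53.2°) = 76.68 m
total = 24.41 + 76.68 = 101 m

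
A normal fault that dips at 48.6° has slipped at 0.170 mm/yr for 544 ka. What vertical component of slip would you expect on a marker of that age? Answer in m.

dip-slip = rate × time = 0.170 mm/yr × 544 ka = 92.48 m
throw = dip-slip × sin(dip) = 92.48 × sin(48.6°) = 69.4 m

69.4 m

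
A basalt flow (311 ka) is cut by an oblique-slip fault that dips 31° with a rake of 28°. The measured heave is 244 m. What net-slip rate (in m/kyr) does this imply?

1.95 m/kyr

dip-slip = heave / cos(dip) = 244 / cos(31°) = 284.7 m
net slip = dip-slip / sin(rake) = 284.7 / sin(28°) = 606.3 m
rate = 606.3 m / 311 ka = 0.00195 m/yr = 1.95 m/kyr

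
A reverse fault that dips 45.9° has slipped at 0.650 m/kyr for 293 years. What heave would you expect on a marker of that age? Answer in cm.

13.3 cm

dip-slip = rate × time = 0.650 m/kyr × 293 years = 0.1904 m
heave = dip-slip × cos(dip) = 0.1904 × cos(45.9°) = 0.133 m = 13.3 cm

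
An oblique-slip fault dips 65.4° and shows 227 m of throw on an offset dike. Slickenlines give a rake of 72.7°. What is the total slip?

dip-slip = throw / sin(dip) = 227 / sin(65.4°) = 249.7 m
net slip = dip-slip / sin(rake) = 249.7 / sin(72.7°) = 261 m

261 m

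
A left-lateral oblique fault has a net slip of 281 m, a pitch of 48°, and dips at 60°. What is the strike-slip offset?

strike-slip = net slip × cos(rake) = 281 m × cos(48°) = 188 m

188 m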